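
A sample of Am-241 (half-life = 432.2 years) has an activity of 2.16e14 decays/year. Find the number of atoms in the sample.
N = A/λ = 1.347e17 atoms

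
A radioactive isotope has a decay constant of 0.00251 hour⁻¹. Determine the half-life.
t½ = ln(2)/λ = 276.2 hours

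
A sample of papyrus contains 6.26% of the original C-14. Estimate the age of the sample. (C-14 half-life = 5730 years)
Age = t½ × log₂(1/ratio) = 22910 years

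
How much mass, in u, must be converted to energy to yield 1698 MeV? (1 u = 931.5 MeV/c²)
m = E/c² = 1.823 u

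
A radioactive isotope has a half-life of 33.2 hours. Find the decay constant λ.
λ = ln(2)/t½ = 0.02088 hour⁻¹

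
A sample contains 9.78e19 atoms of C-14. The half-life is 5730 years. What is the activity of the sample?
A = λN = 1.183e16 decays/year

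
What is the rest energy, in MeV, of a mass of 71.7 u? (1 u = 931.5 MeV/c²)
E = mc² = 66790 MeV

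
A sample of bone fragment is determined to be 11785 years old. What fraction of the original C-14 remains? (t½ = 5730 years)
N/N₀ = (1/2)^(t/t½) = 0.2404 = 24%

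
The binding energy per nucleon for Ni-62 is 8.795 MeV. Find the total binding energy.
B.E. = 8.795 × 62 = 545.3 MeV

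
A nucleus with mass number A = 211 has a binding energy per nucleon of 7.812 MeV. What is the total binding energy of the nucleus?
B.E. = 7.812 × 211 = 1648 MeV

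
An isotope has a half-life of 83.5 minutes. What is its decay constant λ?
λ = ln(2)/t½ = 0.008301 minute⁻¹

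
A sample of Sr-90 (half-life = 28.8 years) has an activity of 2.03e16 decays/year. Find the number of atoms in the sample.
N = A/λ = 8.435e17 atoms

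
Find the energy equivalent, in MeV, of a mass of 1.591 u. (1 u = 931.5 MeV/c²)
E = mc² = 1482 MeV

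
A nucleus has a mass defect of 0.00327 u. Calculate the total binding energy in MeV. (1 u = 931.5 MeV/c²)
B.E. = Δm × 931.5 = 3.046 MeV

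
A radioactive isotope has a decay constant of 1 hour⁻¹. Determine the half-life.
t½ = ln(2)/λ = 0.6931 hours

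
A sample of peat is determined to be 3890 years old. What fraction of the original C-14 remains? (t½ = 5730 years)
N/N₀ = (1/2)^(t/t½) = 0.6246 = 62.5%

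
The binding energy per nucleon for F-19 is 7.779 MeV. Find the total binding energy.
B.E. = 7.779 × 19 = 147.8 MeV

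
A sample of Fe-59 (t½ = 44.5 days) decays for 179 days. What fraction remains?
N/N₀ = (1/2)^(t/t½) = 0.06153 = 6.15%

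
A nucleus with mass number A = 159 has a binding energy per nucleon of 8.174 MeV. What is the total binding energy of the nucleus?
B.E. = 8.174 × 159 = 1300 MeV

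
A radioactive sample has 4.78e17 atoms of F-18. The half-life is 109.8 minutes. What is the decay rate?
A = λN = 3.018e15 decays/minute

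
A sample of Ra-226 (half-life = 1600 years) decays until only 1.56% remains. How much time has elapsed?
t = t½ × log₂(N₀/N) = 9604 years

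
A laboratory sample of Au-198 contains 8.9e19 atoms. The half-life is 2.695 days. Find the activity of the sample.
A = λN = 2.289e19 decays/day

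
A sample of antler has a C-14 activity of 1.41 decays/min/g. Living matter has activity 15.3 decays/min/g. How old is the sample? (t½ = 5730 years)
Age = t½ × log₂(A₀/A) = 19710 years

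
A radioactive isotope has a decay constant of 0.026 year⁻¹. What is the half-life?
t½ = ln(2)/λ = 26.66 years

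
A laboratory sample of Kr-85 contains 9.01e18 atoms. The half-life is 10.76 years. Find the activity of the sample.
A = λN = 5.804e17 decays/year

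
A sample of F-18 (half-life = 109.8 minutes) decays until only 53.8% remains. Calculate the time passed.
t = t½ × log₂(N₀/N) = 98.2 minutes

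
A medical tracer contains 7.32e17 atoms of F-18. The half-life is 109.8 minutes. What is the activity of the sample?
A = λN = 4.621e15 decays/minute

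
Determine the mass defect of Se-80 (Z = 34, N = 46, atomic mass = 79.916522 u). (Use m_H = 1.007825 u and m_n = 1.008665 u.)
Δm = Z·m_H + N·m_n − M = 0.7481 u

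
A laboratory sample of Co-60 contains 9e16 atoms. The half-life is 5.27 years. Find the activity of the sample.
A = λN = 1.184e16 decays/year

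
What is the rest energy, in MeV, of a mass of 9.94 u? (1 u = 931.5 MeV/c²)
E = mc² = 9259 MeV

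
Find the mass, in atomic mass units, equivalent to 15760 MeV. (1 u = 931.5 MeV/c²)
m = E/c² = 16.92 u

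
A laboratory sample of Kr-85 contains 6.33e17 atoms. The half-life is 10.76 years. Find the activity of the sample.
A = λN = 4.078e16 decays/year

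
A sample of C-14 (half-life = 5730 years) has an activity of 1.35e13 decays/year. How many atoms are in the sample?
N = A/λ = 1.116e17 atoms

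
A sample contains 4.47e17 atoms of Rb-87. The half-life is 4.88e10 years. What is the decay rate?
A = λN = 6.349e6 decays/year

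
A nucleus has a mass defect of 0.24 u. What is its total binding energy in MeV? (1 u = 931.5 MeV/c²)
B.E. = Δm × 931.5 = 223.6 MeV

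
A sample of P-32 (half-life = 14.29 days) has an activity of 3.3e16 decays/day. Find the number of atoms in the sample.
N = A/λ = 6.803e17 atoms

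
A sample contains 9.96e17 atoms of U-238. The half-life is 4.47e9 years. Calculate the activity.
A = λN = 1.544e8 decays/year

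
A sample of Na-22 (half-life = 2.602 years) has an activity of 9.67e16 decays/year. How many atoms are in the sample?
N = A/λ = 3.63e17 atoms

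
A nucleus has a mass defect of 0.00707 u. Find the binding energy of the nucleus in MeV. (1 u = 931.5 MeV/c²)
B.E. = Δm × 931.5 = 6.586 MeV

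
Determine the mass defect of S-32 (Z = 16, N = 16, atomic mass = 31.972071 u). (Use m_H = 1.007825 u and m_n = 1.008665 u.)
Δm = Z·m_H + N·m_n − M = 0.2918 u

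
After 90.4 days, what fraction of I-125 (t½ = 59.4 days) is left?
N/N₀ = (1/2)^(t/t½) = 0.3482 = 34.8%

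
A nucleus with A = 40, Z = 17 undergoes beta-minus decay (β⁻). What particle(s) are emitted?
β⁻: electron (e⁻) + antineutrino (ν̄ₑ)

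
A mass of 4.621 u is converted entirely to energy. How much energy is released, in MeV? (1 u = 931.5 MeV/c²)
E = mc² = 4304 MeV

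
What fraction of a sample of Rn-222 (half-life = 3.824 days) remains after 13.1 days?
N/N₀ = (1/2)^(t/t½) = 0.09306 = 9.31%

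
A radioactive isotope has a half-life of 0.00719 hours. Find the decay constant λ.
λ = ln(2)/t½ = 96.4 hour⁻¹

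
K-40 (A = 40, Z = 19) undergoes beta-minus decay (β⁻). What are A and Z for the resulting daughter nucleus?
Daughter: A = 40, Z = 20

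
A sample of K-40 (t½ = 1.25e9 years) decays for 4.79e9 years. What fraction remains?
N/N₀ = (1/2)^(t/t½) = 0.07022 = 7.02%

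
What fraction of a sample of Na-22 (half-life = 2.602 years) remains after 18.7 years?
N/N₀ = (1/2)^(t/t½) = 0.006864 = 0.686%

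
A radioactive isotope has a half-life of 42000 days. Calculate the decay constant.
λ = ln(2)/t½ = 1.65e-5 day⁻¹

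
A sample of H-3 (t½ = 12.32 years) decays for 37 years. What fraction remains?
N/N₀ = (1/2)^(t/t½) = 0.1247 = 12.5%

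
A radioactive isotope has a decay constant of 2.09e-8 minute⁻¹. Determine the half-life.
t½ = ln(2)/λ = 3.316e7 minutes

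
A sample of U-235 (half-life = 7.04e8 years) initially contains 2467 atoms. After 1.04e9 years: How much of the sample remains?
N = N₀(1/2)^(t/t½) = 886.1 atoms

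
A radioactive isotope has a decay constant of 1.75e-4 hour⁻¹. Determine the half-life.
t½ = ln(2)/λ = 3961 hours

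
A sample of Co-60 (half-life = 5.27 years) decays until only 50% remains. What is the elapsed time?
t = t½ × log₂(N₀/N) = 5.27 years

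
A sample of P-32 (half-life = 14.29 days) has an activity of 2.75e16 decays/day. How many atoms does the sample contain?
N = A/λ = 5.669e17 atoms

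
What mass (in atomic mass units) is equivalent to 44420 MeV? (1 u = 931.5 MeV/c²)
m = E/c² = 47.69 u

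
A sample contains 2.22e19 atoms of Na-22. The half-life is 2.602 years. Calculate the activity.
A = λN = 5.914e18 decays/year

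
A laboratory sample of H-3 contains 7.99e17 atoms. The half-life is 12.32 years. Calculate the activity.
A = λN = 4.495e16 decays/year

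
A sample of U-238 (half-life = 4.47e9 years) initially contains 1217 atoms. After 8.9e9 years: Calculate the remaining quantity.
N = N₀(1/2)^(t/t½) = 306.1 atoms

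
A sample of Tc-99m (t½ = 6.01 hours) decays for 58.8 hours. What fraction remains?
N/N₀ = (1/2)^(t/t½) = 0.001135 = 0.113%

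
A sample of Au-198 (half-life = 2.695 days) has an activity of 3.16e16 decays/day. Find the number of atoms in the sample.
N = A/λ = 1.229e17 atoms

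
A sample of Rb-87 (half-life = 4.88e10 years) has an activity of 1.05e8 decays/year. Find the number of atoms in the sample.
N = A/λ = 7.392e18 atoms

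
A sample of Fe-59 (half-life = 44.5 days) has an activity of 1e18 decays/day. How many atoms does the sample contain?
N = A/λ = 6.42e19 atoms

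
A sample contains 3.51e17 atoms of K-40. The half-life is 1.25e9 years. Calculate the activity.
A = λN = 1.946e8 decays/year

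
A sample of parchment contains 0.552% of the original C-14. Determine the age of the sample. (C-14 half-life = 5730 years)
Age = t½ × log₂(1/ratio) = 42980 years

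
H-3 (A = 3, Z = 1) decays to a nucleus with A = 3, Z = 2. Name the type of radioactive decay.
ΔA = 0, ΔZ = +1 ⇒ beta-minus decay (β⁻)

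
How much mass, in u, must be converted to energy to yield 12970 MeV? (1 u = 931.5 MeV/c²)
m = E/c² = 13.92 u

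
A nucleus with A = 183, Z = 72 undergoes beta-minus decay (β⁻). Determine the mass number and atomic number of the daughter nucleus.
Daughter: A = 183, Z = 73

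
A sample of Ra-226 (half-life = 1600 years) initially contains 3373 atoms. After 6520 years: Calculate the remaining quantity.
N = N₀(1/2)^(t/t½) = 200.1 atoms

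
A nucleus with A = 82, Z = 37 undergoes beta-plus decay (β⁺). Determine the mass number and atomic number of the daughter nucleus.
Daughter: A = 82, Z = 36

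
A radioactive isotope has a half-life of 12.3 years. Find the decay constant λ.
λ = ln(2)/t½ = 0.05635 year⁻¹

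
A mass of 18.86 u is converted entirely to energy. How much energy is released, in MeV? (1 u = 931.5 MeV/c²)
E = mc² = 17570 MeV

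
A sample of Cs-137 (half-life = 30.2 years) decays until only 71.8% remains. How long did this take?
t = t½ × log₂(N₀/N) = 14.43 years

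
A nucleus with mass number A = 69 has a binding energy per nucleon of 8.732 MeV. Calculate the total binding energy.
B.E. = 8.732 × 69 = 602.5 MeV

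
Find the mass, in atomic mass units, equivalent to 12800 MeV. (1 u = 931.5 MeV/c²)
m = E/c² = 13.74 u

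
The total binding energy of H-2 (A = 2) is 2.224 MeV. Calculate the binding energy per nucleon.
B.E./A = 2.224/2 = 1.112 MeV/nucleon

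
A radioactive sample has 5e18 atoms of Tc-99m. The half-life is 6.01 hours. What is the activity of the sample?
A = λN = 5.767e17 decays/hour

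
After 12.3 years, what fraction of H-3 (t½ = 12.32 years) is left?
N/N₀ = (1/2)^(t/t½) = 0.5006 = 50.1%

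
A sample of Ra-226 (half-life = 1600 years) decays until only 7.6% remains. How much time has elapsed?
t = t½ × log₂(N₀/N) = 5949 years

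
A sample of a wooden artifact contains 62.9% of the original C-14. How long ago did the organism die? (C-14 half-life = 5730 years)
Age = t½ × log₂(1/ratio) = 3833 years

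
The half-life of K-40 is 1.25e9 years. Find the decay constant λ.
λ = ln(2)/t½ = 5.545e-10 year⁻¹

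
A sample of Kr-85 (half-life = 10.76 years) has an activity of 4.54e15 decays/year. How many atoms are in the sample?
N = A/λ = 7.048e16 atoms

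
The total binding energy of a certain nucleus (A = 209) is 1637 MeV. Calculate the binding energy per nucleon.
B.E./A = 1637/209 = 7.833 MeV/nucleon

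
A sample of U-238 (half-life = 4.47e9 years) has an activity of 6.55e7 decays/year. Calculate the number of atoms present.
N = A/λ = 4.224e17 atoms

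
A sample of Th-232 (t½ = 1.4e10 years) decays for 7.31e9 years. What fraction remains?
N/N₀ = (1/2)^(t/t½) = 0.6963 = 69.6%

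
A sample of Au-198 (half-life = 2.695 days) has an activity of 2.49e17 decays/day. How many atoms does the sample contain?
N = A/λ = 9.681e17 atoms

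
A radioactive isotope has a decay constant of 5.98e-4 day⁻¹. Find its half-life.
t½ = ln(2)/λ = 1159 days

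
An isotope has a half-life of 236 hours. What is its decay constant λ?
λ = ln(2)/t½ = 0.002937 hour⁻¹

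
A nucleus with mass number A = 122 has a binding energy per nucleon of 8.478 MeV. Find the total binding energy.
B.E. = 8.478 × 122 = 1034 MeV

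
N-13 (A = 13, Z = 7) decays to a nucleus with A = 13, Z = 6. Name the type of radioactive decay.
ΔA = 0, ΔZ = -1 ⇒ beta-plus decay (β⁺) or electron capture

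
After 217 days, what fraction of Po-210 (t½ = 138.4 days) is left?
N/N₀ = (1/2)^(t/t½) = 0.3373 = 33.7%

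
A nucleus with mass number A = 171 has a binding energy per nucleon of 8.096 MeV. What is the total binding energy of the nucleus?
B.E. = 8.096 × 171 = 1384 MeV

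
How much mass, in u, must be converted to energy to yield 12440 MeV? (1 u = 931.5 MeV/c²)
m = E/c² = 13.35 u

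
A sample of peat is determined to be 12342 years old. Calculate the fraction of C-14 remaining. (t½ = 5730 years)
N/N₀ = (1/2)^(t/t½) = 0.2247 = 22.5%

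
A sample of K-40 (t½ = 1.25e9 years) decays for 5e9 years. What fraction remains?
N/N₀ = (1/2)^(t/t½) = 0.0625 = 6.25%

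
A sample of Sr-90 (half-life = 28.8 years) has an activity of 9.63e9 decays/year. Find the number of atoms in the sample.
N = A/λ = 4.001e11 atoms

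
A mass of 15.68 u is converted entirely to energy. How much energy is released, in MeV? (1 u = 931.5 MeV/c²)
E = mc² = 14610 MeV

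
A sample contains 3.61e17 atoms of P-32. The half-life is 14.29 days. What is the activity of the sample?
A = λN = 1.751e16 decays/day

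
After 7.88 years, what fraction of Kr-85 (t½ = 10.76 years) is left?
N/N₀ = (1/2)^(t/t½) = 0.6019 = 60.2%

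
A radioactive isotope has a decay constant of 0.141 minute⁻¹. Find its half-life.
t½ = ln(2)/λ = 4.916 minutes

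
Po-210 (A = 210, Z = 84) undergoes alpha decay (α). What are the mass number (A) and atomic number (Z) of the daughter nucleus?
Daughter: A = 206, Z = 82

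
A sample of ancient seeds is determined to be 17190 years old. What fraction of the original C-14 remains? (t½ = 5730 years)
N/N₀ = (1/2)^(t/t½) = 0.125 = 12.5%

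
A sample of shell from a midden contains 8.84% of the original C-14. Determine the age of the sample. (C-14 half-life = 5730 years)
Age = t½ × log₂(1/ratio) = 20050 years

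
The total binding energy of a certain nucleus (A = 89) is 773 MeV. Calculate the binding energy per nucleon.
B.E./A = 773/89 = 8.685 MeV/nucleon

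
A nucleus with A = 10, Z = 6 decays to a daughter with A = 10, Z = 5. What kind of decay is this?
ΔA = 0, ΔZ = -1 ⇒ beta-plus decay (β⁺) or electron capture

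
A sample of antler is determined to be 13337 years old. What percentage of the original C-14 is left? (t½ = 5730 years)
N/N₀ = (1/2)^(t/t½) = 0.1992 = 19.9%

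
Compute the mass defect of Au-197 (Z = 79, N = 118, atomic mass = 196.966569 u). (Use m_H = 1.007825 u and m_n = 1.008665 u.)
Δm = Z·m_H + N·m_n − M = 1.674 u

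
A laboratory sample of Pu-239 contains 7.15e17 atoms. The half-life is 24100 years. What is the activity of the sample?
A = λN = 2.056e13 decays/year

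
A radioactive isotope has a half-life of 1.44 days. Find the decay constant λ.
λ = ln(2)/t½ = 0.4814 day⁻¹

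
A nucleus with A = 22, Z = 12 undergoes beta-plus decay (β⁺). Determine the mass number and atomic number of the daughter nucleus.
Daughter: A = 22, Z = 11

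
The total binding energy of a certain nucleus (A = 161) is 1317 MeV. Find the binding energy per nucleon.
B.E./A = 1317/161 = 8.18 MeV/nucleon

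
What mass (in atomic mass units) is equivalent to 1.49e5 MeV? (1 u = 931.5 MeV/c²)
m = E/c² = 160 u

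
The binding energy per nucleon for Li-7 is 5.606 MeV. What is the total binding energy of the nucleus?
B.E. = 5.606 × 7 = 39.24 MeV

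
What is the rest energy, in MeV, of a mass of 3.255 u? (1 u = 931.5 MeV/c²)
E = mc² = 3032 MeV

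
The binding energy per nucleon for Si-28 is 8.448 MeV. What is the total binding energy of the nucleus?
B.E. = 8.448 × 28 = 236.5 MeV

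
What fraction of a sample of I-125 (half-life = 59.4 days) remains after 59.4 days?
N/N₀ = (1/2)^(t/t½) = 0.5 = 50%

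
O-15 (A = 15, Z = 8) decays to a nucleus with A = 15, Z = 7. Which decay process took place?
ΔA = 0, ΔZ = -1 ⇒ beta-plus decay (β⁺) or electron capture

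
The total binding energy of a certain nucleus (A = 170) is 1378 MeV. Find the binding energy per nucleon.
B.E./A = 1378/170 = 8.106 MeV/nucleon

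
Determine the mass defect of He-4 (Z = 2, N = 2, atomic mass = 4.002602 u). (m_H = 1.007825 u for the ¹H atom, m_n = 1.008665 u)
Δm = Z·m_H + N·m_n − M = 0.03038 u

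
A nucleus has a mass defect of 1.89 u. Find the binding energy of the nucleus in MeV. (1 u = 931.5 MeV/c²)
B.E. = Δm × 931.5 = 1761 MeV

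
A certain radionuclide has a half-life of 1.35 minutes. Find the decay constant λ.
λ = ln(2)/t½ = 0.5134 minute⁻¹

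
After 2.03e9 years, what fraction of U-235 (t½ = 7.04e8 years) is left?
N/N₀ = (1/2)^(t/t½) = 0.1355 = 13.6%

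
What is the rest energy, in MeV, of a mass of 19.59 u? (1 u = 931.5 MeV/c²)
E = mc² = 18250 MeV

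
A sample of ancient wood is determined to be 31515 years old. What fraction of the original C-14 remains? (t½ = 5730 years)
N/N₀ = (1/2)^(t/t½) = 0.0221 = 2.21%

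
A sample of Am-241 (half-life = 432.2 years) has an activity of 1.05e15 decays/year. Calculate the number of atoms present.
N = A/λ = 6.547e17 atoms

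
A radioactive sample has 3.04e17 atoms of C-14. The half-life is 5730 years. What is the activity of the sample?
A = λN = 3.677e13 decays/year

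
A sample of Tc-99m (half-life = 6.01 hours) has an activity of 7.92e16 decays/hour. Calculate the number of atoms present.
N = A/λ = 6.867e17 atoms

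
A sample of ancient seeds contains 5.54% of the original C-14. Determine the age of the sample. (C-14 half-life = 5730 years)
Age = t½ × log₂(1/ratio) = 23920 years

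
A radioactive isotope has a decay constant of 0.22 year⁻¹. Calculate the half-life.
t½ = ln(2)/λ = 3.151 years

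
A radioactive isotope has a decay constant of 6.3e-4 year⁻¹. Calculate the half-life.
t½ = ln(2)/λ = 1100 years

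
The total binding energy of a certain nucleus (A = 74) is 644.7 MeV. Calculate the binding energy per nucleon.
B.E./A = 644.7/74 = 8.712 MeV/nucleon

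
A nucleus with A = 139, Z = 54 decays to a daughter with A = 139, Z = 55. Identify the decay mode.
ΔA = 0, ΔZ = +1 ⇒ beta-minus decay (β⁻)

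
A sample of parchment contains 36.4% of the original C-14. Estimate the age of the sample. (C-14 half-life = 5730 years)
Age = t½ × log₂(1/ratio) = 8354 years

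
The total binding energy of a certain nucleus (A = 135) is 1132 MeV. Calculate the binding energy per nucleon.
B.E./A = 1132/135 = 8.385 MeV/nucleon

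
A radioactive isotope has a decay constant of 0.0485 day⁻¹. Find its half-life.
t½ = ln(2)/λ = 14.29 days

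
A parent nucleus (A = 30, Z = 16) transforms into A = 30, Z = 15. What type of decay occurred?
ΔA = 0, ΔZ = -1 ⇒ beta-plus decay (β⁺) or electron capture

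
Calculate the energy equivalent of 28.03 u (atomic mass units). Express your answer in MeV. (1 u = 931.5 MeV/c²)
E = mc² = 26110 MeV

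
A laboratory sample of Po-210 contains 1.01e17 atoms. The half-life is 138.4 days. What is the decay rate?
A = λN = 5.058e14 decays/day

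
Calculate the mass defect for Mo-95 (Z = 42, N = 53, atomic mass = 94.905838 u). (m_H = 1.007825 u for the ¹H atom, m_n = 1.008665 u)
Δm = Z·m_H + N·m_n − M = 0.8821 u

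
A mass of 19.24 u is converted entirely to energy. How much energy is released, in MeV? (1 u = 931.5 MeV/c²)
E = mc² = 17920 MeV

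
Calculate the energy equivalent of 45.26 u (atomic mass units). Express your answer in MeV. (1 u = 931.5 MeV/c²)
E = mc² = 42160 MeV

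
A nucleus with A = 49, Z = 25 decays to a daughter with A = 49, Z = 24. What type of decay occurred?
ΔA = 0, ΔZ = -1 ⇒ beta-plus decay (β⁺) or electron capture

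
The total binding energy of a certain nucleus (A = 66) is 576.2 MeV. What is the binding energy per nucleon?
B.E./A = 576.2/66 = 8.73 MeV/nucleon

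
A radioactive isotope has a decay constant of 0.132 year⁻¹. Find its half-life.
t½ = ln(2)/λ = 5.251 years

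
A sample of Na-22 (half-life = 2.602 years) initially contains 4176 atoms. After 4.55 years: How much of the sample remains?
N = N₀(1/2)^(t/t½) = 1243 atoms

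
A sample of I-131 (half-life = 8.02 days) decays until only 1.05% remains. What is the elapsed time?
t = t½ × log₂(N₀/N) = 52.72 days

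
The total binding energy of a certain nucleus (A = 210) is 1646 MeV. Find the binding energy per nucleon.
B.E./A = 1646/210 = 7.838 MeV/nucleon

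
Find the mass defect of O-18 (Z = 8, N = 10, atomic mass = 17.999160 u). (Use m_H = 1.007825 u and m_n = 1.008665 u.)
Δm = Z·m_H + N·m_n − M = 0.1501 u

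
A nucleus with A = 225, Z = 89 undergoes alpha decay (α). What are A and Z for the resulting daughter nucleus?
Daughter: A = 221, Z = 87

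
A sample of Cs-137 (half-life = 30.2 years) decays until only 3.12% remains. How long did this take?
t = t½ × log₂(N₀/N) = 151.1 years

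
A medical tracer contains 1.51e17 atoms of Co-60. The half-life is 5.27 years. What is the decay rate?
A = λN = 1.986e16 decays/year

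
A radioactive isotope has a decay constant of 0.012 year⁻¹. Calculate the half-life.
t½ = ln(2)/λ = 57.76 years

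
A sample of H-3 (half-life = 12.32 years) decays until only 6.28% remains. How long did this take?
t = t½ × log₂(N₀/N) = 49.19 years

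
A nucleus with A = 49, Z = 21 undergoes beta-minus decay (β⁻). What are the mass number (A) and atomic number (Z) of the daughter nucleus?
Daughter: A = 49, Z = 22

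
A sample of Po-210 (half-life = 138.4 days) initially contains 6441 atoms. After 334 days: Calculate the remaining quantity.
N = N₀(1/2)^(t/t½) = 1209 atoms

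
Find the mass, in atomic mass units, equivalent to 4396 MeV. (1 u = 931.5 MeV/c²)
m = E/c² = 4.719 u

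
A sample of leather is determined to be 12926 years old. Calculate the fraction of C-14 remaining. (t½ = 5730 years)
N/N₀ = (1/2)^(t/t½) = 0.2094 = 20.9%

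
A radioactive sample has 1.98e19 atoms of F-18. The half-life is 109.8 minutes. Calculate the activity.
A = λN = 1.25e17 decays/minute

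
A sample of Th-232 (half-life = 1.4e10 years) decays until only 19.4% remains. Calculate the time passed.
t = t½ × log₂(N₀/N) = 3.312e10 years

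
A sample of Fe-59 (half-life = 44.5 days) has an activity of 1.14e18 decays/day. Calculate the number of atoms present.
N = A/λ = 7.319e19 atoms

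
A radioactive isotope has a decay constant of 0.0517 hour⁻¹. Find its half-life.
t½ = ln(2)/λ = 13.41 hours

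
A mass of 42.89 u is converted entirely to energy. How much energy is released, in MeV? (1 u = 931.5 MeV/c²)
E = mc² = 39950 MeV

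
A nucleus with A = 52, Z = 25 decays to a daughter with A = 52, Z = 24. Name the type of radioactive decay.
ΔA = 0, ΔZ = -1 ⇒ beta-plus decay (β⁺) or electron capture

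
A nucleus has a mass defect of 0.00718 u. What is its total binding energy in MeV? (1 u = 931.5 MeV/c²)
B.E. = Δm × 931.5 = 6.688 MeV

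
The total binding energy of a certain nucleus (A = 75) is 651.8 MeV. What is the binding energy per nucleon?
B.E./A = 651.8/75 = 8.691 MeV/nucleon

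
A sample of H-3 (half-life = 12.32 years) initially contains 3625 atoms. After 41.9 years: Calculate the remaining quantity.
N = N₀(1/2)^(t/t½) = 343.2 atoms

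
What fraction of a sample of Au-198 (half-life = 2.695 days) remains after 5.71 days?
N/N₀ = (1/2)^(t/t½) = 0.2302 = 23%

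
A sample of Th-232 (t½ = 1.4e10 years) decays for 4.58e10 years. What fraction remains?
N/N₀ = (1/2)^(t/t½) = 0.1036 = 10.4%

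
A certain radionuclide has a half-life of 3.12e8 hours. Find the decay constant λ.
λ = ln(2)/t½ = 2.222e-9 hour⁻¹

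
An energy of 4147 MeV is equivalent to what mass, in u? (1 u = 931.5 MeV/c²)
m = E/c² = 4.452 u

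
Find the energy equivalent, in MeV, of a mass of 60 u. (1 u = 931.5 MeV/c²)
E = mc² = 55890 MeV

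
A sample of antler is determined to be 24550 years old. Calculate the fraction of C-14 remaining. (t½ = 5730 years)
N/N₀ = (1/2)^(t/t½) = 0.05132 = 5.13%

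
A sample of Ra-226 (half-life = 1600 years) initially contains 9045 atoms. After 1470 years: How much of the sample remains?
N = N₀(1/2)^(t/t½) = 4785 atoms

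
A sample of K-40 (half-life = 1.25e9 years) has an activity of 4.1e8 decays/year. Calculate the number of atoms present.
N = A/λ = 7.394e17 atoms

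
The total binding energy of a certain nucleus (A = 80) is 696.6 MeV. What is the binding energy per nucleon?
B.E./A = 696.6/80 = 8.707 MeV/nucleon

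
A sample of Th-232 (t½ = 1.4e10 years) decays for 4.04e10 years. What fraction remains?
N/N₀ = (1/2)^(t/t½) = 0.1353 = 13.5%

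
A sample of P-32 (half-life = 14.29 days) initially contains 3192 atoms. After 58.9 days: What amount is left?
N = N₀(1/2)^(t/t½) = 183.4 atoms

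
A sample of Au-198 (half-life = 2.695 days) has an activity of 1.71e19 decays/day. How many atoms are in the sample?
N = A/λ = 6.649e19 atoms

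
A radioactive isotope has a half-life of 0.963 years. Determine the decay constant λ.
λ = ln(2)/t½ = 0.7198 year⁻¹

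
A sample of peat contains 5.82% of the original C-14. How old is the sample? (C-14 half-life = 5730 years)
Age = t½ × log₂(1/ratio) = 23510 years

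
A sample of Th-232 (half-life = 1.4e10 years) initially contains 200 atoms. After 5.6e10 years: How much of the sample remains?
N = N₀(1/2)^(t/t½) = 12.5 atoms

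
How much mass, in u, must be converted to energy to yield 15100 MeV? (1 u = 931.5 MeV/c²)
m = E/c² = 16.21 u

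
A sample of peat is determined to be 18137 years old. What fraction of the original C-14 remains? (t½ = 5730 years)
N/N₀ = (1/2)^(t/t½) = 0.1115 = 11.1%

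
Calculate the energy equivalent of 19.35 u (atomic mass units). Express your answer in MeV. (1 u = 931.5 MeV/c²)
E = mc² = 18020 MeV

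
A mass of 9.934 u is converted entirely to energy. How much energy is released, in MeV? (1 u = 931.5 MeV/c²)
E = mc² = 9254 MeV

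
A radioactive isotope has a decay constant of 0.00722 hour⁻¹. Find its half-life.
t½ = ln(2)/λ = 96 hours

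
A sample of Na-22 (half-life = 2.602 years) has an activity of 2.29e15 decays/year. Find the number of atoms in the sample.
N = A/λ = 8.596e15 atoms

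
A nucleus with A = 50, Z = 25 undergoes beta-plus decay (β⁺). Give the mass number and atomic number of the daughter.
Daughter: A = 50, Z = 24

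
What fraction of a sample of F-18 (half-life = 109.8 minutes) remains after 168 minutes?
N/N₀ = (1/2)^(t/t½) = 0.3463 = 34.6%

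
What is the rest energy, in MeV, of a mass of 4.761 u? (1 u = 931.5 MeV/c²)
E = mc² = 4435 MeV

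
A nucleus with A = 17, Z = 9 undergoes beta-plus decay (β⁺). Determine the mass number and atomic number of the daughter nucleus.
Daughter: A = 17, Z = 8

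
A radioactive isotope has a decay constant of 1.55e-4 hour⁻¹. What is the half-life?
t½ = ln(2)/λ = 4472 hours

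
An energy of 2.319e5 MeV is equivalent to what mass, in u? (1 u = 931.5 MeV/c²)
m = E/c² = 249 u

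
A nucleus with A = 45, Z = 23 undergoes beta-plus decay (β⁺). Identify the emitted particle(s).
β⁺: positron (e⁺) + neutrino (νₑ)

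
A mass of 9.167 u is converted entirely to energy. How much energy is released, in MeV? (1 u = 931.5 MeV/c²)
E = mc² = 8539 MeV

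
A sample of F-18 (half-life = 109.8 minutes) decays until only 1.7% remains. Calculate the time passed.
t = t½ × log₂(N₀/N) = 645.4 minutes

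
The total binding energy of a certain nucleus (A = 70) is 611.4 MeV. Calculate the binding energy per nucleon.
B.E./A = 611.4/70 = 8.734 MeV/nucleon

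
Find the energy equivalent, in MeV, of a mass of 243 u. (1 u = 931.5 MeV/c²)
E = mc² = 2.264e5 MeV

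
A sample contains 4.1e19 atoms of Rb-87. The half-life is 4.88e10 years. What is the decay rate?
A = λN = 5.824e8 decays/year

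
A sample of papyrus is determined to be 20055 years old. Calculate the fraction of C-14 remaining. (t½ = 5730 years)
N/N₀ = (1/2)^(t/t½) = 0.08839 = 8.84%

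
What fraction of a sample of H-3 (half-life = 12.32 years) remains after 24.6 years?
N/N₀ = (1/2)^(t/t½) = 0.2506 = 25.1%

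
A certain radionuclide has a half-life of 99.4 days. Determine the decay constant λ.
λ = ln(2)/t½ = 0.006973 day⁻¹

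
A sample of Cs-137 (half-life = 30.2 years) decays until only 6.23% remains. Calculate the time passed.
t = t½ × log₂(N₀/N) = 120.9 years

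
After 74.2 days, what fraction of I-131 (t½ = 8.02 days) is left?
N/N₀ = (1/2)^(t/t½) = 0.00164 = 0.164%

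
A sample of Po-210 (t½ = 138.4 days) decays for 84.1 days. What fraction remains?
N/N₀ = (1/2)^(t/t½) = 0.6563 = 65.6%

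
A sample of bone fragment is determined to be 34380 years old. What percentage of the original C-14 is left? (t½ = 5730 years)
N/N₀ = (1/2)^(t/t½) = 0.01562 = 1.56%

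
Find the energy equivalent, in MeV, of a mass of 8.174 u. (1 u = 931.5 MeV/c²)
E = mc² = 7614 MeV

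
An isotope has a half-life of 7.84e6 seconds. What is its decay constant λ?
λ = ln(2)/t½ = 8.841e-8 second⁻¹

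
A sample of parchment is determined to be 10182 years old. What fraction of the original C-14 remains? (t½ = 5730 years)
N/N₀ = (1/2)^(t/t½) = 0.2918 = 29.2%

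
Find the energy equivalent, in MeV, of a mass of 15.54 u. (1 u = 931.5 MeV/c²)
E = mc² = 14480 MeV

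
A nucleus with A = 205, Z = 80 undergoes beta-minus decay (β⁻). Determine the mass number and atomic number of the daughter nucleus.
Daughter: A = 205, Z = 81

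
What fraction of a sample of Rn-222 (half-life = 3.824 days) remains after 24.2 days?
N/N₀ = (1/2)^(t/t½) = 0.01244 = 1.24%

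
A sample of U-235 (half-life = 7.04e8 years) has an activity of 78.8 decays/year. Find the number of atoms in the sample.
N = A/λ = 8.003e10 atoms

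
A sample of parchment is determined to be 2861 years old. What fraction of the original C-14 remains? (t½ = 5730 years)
N/N₀ = (1/2)^(t/t½) = 0.7074 = 70.7%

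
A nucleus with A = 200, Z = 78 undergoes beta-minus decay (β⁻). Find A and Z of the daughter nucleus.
Daughter: A = 200, Z = 79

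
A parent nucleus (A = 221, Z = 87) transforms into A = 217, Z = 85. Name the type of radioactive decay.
ΔA = -4, ΔZ = -2 ⇒ alpha decay (α)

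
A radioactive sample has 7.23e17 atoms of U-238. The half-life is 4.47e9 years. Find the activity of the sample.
A = λN = 1.121e8 decays/year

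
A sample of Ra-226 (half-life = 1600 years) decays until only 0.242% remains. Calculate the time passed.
t = t½ × log₂(N₀/N) = 13910 years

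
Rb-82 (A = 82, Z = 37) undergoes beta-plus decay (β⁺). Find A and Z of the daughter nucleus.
Daughter: A = 82, Z = 36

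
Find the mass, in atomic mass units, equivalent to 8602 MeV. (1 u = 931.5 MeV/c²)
m = E/c² = 9.235 u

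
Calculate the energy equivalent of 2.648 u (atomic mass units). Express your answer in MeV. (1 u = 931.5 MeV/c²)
E = mc² = 2467 MeV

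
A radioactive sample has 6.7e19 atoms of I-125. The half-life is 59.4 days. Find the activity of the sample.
A = λN = 7.818e17 decays/day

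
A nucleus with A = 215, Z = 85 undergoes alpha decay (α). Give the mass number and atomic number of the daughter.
Daughter: A = 211, Z = 83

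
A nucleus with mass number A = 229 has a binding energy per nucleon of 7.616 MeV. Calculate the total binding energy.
B.E. = 7.616 × 229 = 1744 MeV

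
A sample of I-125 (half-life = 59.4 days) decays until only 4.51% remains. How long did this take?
t = t½ × log₂(N₀/N) = 265.6 days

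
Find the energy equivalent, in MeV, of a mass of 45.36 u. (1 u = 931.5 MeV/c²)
E = mc² = 42250 MeV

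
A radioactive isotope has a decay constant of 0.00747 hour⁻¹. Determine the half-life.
t½ = ln(2)/λ = 92.79 hours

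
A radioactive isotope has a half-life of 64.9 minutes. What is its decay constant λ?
λ = ln(2)/t½ = 0.01068 minute⁻¹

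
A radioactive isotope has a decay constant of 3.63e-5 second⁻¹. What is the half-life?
t½ = ln(2)/λ = 19090 seconds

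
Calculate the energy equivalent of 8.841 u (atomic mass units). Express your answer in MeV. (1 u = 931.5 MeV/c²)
E = mc² = 8235 MeV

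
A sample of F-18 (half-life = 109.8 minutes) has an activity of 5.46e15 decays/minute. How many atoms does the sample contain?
N = A/λ = 8.649e17 atoms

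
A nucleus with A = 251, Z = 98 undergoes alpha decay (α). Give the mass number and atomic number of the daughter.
Daughter: A = 247, Z = 96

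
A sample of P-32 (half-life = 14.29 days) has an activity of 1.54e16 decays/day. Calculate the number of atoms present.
N = A/λ = 3.175e17 atoms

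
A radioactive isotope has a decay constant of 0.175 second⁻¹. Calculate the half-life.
t½ = ln(2)/λ = 3.961 seconds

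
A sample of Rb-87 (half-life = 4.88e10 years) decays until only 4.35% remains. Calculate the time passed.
t = t½ × log₂(N₀/N) = 2.207e11 years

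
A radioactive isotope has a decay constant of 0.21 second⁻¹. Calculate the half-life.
t½ = ln(2)/λ = 3.301 seconds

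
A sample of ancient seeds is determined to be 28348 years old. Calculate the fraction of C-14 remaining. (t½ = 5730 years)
N/N₀ = (1/2)^(t/t½) = 0.03241 = 3.24%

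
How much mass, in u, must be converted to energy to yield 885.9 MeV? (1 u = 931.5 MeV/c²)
m = E/c² = 0.951 u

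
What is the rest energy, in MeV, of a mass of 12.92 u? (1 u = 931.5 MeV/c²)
E = mc² = 12030 MeV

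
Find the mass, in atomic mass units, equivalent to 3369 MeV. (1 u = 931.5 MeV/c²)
m = E/c² = 3.617 u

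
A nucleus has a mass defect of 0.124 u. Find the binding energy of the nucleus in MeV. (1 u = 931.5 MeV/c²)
B.E. = Δm × 931.5 = 115.5 MeV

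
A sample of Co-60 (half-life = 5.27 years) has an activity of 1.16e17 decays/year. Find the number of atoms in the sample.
N = A/λ = 8.819e17 atoms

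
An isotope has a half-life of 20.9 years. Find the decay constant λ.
λ = ln(2)/t½ = 0.03316 year⁻¹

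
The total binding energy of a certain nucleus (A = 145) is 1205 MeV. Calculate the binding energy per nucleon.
B.E./A = 1205/145 = 8.31 MeV/nucleon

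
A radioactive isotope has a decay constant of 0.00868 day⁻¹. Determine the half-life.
t½ = ln(2)/λ = 79.86 days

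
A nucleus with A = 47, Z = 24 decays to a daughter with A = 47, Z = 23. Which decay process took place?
ΔA = 0, ΔZ = -1 ⇒ beta-plus decay (β⁺) or electron capture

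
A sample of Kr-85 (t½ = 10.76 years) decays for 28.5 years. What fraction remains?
N/N₀ = (1/2)^(t/t½) = 0.1595 = 15.9%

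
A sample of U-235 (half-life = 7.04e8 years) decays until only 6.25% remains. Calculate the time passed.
t = t½ × log₂(N₀/N) = 2.816e9 years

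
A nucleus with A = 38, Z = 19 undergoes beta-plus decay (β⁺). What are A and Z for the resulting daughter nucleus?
Daughter: A = 38, Z = 18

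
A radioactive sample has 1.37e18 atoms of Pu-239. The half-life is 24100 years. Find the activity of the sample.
A = λN = 3.94e13 decays/year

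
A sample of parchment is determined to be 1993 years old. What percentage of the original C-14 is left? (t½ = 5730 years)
N/N₀ = (1/2)^(t/t½) = 0.7858 = 78.6%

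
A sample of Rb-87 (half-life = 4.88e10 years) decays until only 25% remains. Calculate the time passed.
t = t½ × log₂(N₀/N) = 9.76e10 years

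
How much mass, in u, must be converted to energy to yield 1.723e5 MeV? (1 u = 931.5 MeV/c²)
m = E/c² = 185 u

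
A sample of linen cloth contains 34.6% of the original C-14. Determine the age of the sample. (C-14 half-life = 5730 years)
Age = t½ × log₂(1/ratio) = 8774 years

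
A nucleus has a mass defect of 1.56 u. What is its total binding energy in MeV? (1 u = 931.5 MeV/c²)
B.E. = Δm × 931.5 = 1453 MeV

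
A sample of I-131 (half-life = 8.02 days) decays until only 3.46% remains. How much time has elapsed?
t = t½ × log₂(N₀/N) = 38.92 days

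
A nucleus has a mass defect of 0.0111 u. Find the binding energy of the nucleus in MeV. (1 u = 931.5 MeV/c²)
B.E. = Δm × 931.5 = 10.34 MeV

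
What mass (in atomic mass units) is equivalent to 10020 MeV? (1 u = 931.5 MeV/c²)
m = E/c² = 10.76 u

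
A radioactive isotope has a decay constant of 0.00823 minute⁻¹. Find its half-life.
t½ = ln(2)/λ = 84.22 minutes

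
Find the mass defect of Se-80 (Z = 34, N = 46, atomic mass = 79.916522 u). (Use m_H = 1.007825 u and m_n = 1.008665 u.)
Δm = Z·m_H + N·m_n − M = 0.7481 u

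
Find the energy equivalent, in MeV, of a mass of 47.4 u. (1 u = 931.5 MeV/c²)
E = mc² = 44150 MeV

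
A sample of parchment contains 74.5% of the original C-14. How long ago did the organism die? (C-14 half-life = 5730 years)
Age = t½ × log₂(1/ratio) = 2433 years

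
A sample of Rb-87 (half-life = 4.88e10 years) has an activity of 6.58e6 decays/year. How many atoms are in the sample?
N = A/λ = 4.633e17 atoms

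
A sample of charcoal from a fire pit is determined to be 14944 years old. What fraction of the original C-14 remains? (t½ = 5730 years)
N/N₀ = (1/2)^(t/t½) = 0.164 = 16.4%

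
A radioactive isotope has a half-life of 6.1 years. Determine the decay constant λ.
λ = ln(2)/t½ = 0.1136 year⁻¹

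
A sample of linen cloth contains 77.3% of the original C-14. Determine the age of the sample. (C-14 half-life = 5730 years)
Age = t½ × log₂(1/ratio) = 2128 years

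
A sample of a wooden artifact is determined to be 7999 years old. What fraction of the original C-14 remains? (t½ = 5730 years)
N/N₀ = (1/2)^(t/t½) = 0.38 = 38%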